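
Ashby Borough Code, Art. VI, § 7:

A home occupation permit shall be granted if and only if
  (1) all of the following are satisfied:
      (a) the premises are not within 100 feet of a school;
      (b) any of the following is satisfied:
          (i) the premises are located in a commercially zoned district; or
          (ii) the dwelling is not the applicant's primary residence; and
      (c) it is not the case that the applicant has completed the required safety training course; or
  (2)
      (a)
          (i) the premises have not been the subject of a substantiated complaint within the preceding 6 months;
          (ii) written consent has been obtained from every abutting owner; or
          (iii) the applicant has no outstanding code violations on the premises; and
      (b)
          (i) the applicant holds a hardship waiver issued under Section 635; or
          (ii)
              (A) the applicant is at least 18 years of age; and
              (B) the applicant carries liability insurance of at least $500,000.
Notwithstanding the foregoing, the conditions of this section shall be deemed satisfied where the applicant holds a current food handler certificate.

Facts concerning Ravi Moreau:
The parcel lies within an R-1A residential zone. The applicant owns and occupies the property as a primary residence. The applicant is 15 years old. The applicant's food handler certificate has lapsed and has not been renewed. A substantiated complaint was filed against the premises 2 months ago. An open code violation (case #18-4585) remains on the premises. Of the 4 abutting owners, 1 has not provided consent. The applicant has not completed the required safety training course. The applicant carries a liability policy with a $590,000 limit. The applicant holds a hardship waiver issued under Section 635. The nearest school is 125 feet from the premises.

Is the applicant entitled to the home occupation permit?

No — denied.

(a) ≥100 ft from school — holds.
(i) commercially zoned — not met.
(ii) not (primary residence) — not satisfied.
(b) = F OR F = false.
(c) not (safety training) — satisfied.
(1): T AND F AND T → false.
(i) no complaint in 6 mo. — fails.
(ii) all abutters consent — fails.
(iii) no code violations — fails.
(a): F OR F OR F → false.
(i) hardship waiver — holds.
(A) age ≥ 18 — not satisfied.
(B) insurance ≥ $500,000 — satisfied.
(ii) = F AND T = false.
(b) = T OR F = true.
So (2) is not satisfied (F AND T).
So Overall is not satisfied (F OR F).
Exception (food handler cert.) — not satisfied.
Result: main false OR exception false → false.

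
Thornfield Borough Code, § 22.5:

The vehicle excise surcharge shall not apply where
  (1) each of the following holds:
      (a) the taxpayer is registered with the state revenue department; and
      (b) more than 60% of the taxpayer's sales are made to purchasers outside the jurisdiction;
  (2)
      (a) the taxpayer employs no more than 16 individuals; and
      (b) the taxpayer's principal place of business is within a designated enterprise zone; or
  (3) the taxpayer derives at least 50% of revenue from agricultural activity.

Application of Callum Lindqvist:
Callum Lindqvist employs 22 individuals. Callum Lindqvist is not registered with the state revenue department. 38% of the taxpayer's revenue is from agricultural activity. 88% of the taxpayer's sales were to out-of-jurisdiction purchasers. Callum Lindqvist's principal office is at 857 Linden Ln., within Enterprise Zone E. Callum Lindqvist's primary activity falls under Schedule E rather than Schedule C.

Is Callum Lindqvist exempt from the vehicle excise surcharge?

(a) state-registered — not met.
(b) >60% out-of-jur. sales — holds.
(1) = F AND T = false.
(a) ≤ 16 employees — not met.
(b) in enterprise zone — satisfied.
So (2) is not satisfied (F AND T).
(3) ≥50% agricultural — not met.
Overall = F OR F OR F = false.

No — not exempt.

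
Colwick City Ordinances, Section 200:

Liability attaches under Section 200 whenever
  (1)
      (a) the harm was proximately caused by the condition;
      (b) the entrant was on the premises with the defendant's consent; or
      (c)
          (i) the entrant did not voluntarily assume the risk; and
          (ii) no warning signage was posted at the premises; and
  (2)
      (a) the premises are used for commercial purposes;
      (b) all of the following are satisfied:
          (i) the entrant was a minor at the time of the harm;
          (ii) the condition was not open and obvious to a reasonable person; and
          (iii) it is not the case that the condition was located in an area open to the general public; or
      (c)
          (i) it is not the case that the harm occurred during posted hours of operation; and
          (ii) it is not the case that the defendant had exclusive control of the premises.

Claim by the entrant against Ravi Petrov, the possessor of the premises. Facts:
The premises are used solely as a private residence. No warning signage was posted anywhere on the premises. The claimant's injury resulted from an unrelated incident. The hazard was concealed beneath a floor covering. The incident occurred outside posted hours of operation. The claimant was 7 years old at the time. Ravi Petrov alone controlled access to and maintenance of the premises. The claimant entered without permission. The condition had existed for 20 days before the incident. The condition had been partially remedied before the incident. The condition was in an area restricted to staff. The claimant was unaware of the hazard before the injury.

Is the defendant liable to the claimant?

(a) proximate cause — not met.
(b) consent to enter — fails.
(i) no assumed risk — met.
(ii) no signage posted — holds.
(c): T AND T → true.
(1): F OR F OR T → true.
(a) commercial use — not satisfied.
(i) entrant a minor — satisfied.
(ii) not open/obvious — satisfied.
(iii) not (public area) — holds.
So (b) is satisfied (T AND T AND T).
(i) not (during posted hours) — holds.
(ii) not (exclusive control) — not satisfied.
(c): T AND F → false.
(2): F OR T OR F → true.
So Overall is satisfied (T AND T).

Yes — liable.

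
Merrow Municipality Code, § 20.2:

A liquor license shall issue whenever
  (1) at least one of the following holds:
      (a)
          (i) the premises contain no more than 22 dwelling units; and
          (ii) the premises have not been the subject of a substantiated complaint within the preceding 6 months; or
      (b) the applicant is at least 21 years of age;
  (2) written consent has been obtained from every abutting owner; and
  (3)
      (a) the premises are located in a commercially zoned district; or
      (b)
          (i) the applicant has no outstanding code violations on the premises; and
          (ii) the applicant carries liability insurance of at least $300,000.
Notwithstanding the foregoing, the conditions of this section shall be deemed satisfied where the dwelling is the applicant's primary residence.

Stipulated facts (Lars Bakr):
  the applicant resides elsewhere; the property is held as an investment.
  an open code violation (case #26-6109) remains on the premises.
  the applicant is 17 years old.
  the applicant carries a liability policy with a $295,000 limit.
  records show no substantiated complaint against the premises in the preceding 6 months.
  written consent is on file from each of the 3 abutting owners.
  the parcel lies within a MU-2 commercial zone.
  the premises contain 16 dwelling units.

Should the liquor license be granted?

Yes — granted.

(i) ≤ 22 units — satisfied.
(ii) no complaint in 6 mo. — holds.
(a): T AND T → true.
(b) age ≥ 21 — not satisfied.
(1) = T OR F = true.
(2) all abutters consent — met.
(a) commercially zoned — satisfied.
(i) no code violations — not satisfied.
(ii) insurance ≥ $300,000 — fails.
So (b) is not satisfied (F AND F).
So (3) is satisfied (T OR F).
Overall = T AND T AND T = true.
Exception (primary residence) — not satisfied.
Result: main true OR exception false → true.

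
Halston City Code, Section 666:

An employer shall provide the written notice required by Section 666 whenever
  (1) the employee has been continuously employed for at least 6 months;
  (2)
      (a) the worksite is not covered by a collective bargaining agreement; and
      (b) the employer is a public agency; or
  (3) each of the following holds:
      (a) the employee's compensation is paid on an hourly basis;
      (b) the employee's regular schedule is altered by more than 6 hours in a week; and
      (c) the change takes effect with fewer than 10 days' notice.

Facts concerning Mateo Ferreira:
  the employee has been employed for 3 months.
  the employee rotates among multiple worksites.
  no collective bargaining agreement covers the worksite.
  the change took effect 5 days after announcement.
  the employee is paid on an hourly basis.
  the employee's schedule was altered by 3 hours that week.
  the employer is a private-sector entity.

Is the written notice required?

No — not required.

(1) tenure ≥ 6 mo. — not met.
(a) no CBA — holds.
(b) public agency — not met.
So (2) is not satisfied (T AND F).
(a) hourly-paid — met.
(b) schedule shift > 6h — not satisfied.
(c) < 10 days' notice — holds.
(3) = T AND F AND T = false.
Overall = F OR F OR F = false.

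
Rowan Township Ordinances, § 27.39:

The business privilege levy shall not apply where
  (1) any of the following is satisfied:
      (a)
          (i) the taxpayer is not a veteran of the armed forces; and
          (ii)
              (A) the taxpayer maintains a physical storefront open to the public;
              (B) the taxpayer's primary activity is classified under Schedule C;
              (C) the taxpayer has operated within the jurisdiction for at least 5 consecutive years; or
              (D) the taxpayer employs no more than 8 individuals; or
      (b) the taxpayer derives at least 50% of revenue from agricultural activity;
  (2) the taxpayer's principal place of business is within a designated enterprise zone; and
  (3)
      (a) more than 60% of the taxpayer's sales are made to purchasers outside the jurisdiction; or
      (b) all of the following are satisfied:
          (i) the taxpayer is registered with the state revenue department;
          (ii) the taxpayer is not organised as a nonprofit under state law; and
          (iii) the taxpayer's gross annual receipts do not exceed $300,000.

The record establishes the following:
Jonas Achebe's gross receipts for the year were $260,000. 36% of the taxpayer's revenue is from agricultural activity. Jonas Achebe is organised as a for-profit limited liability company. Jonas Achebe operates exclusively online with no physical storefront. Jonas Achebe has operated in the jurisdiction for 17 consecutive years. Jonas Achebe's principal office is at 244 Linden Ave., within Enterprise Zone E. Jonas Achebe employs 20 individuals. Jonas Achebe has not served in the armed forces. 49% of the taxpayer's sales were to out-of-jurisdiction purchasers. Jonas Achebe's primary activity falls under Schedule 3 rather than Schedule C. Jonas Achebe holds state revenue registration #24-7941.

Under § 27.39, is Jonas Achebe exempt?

(i) not (veteran) — holds.
(A) has storefront — not met.
(B) Schedule C activity — not met.
(C) ≥ 5 yrs in jurisdiction — met.
(D) ≤ 8 employees — not met.
(ii): F OR F OR T OR F → true.
(a) = T AND T = true.
(b) ≥50% agricultural — fails.
So (1) is satisfied (T OR F).
(2) in enterprise zone — met.
(a) >60% out-of-jur. sales — not met.
(i) state-registered — met.
(ii) not (nonprofit) — met.
(iii) receipts ≤ $300,000 — met.
(b): T AND T AND T → true.
(3) = F OR T = true.
Overall = T AND T AND T = true.

Yes — exempt.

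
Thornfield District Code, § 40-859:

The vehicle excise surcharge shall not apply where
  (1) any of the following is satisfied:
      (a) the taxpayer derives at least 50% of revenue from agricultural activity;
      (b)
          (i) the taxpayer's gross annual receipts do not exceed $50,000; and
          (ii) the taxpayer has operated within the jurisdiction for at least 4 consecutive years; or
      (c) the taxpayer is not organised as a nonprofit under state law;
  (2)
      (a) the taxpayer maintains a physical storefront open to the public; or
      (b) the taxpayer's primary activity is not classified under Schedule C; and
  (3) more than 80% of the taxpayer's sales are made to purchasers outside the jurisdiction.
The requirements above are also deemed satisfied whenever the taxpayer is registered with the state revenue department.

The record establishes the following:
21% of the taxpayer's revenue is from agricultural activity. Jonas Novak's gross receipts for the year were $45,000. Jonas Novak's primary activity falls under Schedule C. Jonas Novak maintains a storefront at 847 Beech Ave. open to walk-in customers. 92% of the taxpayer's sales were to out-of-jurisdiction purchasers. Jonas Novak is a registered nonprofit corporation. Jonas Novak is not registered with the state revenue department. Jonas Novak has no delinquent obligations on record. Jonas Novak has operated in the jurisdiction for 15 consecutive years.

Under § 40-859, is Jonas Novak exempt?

Yes — exempt.

(a) ≥50% agricultural — fails.
(i) receipts ≤ $50,000 — met.
(ii) ≥ 4 yrs in jurisdiction — holds.
(b): T AND T → true.
(c) not (nonprofit) — not satisfied.
(1): F OR T OR F → true.
(a) has storefront — holds.
(b) not (Schedule C activity) — fails.
(2): T OR F → true.
(3) >80% out-of-jur. sales — satisfied.
So Overall is satisfied (T AND T AND T).
Exception (state-registered) — not satisfied.
Result: main true OR exception false → true.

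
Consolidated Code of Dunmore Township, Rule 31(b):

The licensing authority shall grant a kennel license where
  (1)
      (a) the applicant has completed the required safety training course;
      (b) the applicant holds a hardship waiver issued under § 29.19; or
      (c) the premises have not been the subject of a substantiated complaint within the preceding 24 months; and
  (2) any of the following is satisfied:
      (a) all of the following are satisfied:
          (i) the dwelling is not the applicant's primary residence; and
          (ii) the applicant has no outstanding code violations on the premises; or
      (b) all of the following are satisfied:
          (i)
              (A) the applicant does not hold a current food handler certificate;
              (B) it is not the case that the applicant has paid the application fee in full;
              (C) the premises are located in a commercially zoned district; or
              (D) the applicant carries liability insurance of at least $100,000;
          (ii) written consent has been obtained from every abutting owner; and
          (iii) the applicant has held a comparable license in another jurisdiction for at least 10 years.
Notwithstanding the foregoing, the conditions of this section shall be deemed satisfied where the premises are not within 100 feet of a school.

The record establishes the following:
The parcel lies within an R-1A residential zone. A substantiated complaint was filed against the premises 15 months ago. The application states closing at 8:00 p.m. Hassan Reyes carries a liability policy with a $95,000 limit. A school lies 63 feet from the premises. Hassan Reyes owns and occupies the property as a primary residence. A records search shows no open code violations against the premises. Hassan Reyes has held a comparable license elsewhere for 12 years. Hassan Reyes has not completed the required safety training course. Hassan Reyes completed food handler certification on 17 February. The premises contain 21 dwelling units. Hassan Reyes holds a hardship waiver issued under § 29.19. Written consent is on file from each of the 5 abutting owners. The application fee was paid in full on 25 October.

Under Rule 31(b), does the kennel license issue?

(a) safety training — not satisfied.
(b) hardship waiver — holds.
(c) no complaint in 24 mo. — fails.
(1) = F OR T OR F = true.
(i) not (primary residence) — not satisfied.
(ii) no code violations — met.
So (a) is not satisfied (F AND T).
(A) not (food handler cert.) — not met.
(B) not (fee paid) — not satisfied.
(C) commercially zoned — fails.
(D) insurance ≥ $100,000 — fails.
(i) = F OR F OR F OR F = false.
(ii) all abutters consent — holds.
(iii) prior license ≥ 10 yr — met.
(b): F AND T AND T → false.
(2) = F OR F = false.
Overall: T AND F → false.
Exception (≥100 ft from school) — not satisfied.
Result: main false OR exception false → false.

No — denied.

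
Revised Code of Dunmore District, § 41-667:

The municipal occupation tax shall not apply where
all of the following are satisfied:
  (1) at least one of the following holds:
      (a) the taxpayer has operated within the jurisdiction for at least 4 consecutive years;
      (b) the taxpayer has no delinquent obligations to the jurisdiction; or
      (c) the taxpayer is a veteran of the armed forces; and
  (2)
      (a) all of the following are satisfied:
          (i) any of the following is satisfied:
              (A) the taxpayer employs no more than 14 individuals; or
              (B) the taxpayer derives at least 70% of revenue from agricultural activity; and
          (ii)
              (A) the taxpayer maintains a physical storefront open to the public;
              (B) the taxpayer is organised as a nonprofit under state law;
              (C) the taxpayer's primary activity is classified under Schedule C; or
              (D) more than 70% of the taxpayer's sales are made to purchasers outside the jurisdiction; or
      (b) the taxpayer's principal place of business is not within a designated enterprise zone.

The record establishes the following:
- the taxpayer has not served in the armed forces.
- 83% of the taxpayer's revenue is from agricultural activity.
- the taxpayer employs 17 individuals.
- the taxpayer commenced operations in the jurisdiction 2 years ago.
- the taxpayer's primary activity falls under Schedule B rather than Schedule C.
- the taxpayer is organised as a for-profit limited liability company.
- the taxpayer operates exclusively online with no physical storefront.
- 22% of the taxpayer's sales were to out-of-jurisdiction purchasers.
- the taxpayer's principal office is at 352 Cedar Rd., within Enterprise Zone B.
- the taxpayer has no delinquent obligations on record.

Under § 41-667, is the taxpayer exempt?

No — not exempt.

(a) ≥ 4 yrs in jurisdiction — not met.
(b) no delinquency — satisfied.
(c) veteran — not satisfied.
(1) = F OR T OR F = true.
(A) ≤ 14 employees — not satisfied.
(B) ≥70% agricultural — met.
(i) = F OR T = true.
(A) has storefront — not met.
(B) nonprofit — not met.
(C) Schedule C activity — fails.
(D) >70% out-of-jur. sales — fails.
So (ii) is not satisfied (F OR F OR F OR F).
So (a) is not satisfied (T AND F).
(b) not (in enterprise zone) — fails.
(2) = F OR F = false.
Overall = T AND F = false.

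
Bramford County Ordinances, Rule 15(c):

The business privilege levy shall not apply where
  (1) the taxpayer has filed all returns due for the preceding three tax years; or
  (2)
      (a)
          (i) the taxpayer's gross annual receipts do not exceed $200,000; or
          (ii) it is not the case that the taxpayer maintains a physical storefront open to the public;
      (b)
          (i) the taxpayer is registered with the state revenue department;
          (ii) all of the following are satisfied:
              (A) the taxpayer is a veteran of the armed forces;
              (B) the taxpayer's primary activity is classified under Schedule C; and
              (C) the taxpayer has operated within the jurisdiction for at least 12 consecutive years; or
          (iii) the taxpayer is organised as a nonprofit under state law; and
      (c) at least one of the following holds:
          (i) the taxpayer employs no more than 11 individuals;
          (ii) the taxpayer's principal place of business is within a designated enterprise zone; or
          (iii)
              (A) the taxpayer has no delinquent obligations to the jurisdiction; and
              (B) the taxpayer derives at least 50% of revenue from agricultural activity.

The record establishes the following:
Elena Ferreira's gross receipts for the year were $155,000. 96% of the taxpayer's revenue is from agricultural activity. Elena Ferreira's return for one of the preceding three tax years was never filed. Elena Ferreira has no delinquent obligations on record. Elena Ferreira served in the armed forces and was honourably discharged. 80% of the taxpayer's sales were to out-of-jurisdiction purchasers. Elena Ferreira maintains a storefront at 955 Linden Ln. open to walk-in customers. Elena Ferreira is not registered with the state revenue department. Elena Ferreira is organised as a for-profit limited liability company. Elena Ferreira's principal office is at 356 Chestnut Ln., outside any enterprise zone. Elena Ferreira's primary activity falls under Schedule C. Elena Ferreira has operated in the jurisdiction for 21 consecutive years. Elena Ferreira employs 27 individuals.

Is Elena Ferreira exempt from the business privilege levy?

(1) returns current — fails.
(i) receipts ≤ $200,000 — holds.
(ii) not (has storefront) — not satisfied.
So (a) is satisfied (T OR F).
(i) state-registered — fails.
(A) veteran — satisfied.
(B) Schedule C activity — met.
(C) ≥ 12 yrs in jurisdiction — met.
So (ii) is satisfied (T AND T AND T).
(iii) nonprofit — not satisfied.
So (b) is satisfied (F OR T OR F).
(i) ≤ 11 employees — fails.
(ii) in enterprise zone — not satisfied.
(A) no delinquency — holds.
(B) ≥50% agricultural — satisfied.
So (iii) is satisfied (T AND T).
So (c) is satisfied (F OR F OR T).
So (2) is satisfied (T AND T AND T).
Overall = F OR T = true.

Yes — exempt.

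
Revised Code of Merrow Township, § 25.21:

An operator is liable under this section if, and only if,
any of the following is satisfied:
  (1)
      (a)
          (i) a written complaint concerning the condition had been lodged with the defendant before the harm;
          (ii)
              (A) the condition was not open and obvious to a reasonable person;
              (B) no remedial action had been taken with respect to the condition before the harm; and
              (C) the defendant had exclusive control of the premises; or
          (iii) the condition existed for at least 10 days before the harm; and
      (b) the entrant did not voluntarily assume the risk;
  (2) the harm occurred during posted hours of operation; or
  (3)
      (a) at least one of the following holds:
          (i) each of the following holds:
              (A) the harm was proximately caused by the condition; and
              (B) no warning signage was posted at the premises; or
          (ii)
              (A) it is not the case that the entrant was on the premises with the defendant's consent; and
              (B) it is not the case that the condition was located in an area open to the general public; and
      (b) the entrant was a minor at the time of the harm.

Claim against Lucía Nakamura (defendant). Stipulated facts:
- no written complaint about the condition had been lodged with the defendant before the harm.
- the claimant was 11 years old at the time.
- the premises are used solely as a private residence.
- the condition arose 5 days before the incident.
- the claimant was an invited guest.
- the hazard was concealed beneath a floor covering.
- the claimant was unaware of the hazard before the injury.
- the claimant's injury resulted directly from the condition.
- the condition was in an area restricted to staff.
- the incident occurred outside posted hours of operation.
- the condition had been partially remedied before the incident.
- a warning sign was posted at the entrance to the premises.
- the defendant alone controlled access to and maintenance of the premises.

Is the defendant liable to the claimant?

No — not liable.

(i) complaint lodged — not satisfied.
(A) not open/obvious — met.
(B) no remedial action — not met.
(C) exclusive control — holds.
So (ii) is not satisfied (T AND F AND T).
(iii) condition ≥10 days old — fails.
So (a) is not satisfied (F OR F OR F).
(b) no assumed risk — holds.
(1) = F AND T = false.
(2) during posted hours — fails.
(A) proximate cause — met.
(B) no signage posted — fails.
(i): T AND F → false.
(A) not (consent to enter) — not satisfied.
(B) not (public area) — holds.
(ii): F AND T → false.
So (a) is not satisfied (F OR F).
(b) entrant a minor — met.
(3) = F AND T = false.
So Overall is not satisfied (F OR F OR F).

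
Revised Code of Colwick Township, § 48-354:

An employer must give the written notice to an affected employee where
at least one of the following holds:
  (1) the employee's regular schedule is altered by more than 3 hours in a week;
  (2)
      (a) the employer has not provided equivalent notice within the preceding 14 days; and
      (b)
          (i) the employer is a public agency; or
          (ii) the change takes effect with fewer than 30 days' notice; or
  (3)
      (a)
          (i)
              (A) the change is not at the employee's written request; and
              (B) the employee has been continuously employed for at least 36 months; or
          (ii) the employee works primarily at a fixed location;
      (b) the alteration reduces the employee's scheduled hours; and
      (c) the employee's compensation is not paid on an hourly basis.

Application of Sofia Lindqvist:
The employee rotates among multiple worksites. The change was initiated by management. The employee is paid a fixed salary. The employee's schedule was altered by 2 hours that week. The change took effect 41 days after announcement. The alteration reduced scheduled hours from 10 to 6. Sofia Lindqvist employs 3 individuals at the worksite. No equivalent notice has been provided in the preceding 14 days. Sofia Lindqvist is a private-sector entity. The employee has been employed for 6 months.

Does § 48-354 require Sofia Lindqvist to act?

(1) schedule shift > 3h — not satisfied.
(a) no recent notice — met.
(i) public agency — not met.
(ii) < 30 days' notice — not met.
So (b) is not satisfied (F OR F).
(2): T AND F → false.
(A) not employee-requested — met.
(B) tenure ≥ 36 mo. — not met.
So (i) is not satisfied (T AND F).
(ii) fixed location — not met.
(a): F OR F → false.
(b) hours reduced — met.
(c) not (hourly-paid) — satisfied.
So (3) is not satisfied (F AND T AND T).
Overall: F OR F OR F → false.

No — not required.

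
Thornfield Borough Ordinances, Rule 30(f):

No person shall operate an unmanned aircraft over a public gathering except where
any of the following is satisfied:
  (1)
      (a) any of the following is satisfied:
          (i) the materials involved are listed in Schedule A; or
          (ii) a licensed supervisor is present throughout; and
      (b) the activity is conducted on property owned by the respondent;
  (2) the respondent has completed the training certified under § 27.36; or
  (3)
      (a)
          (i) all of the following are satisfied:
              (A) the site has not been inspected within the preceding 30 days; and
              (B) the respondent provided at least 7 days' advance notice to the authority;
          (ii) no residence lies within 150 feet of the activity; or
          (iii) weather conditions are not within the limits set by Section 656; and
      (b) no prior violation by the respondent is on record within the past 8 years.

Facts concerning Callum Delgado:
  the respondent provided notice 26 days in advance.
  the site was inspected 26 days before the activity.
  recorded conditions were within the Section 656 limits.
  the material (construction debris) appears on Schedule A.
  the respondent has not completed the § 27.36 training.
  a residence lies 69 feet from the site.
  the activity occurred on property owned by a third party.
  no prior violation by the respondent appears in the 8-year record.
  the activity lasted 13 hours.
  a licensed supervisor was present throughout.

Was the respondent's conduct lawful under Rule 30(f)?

(i) Schedule A material — satisfied.
(ii) supervisor present — satisfied.
(a): T OR T → true.
(b) own property — not met.
So (1) is not satisfied (T AND F).
(2) training certified — fails.
(A) not (site inspected) — not satisfied.
(B) ≥7 days' notice — holds.
(i) = F AND T = false.
(ii) no residence in 150 ft — fails.
(iii) not (weather ok) — fails.
So (a) is not satisfied (F OR F OR F).
(b) no prior violation — satisfied.
So (3) is not satisfied (F AND T).
Overall = F OR F OR F = false.

No — unlawful.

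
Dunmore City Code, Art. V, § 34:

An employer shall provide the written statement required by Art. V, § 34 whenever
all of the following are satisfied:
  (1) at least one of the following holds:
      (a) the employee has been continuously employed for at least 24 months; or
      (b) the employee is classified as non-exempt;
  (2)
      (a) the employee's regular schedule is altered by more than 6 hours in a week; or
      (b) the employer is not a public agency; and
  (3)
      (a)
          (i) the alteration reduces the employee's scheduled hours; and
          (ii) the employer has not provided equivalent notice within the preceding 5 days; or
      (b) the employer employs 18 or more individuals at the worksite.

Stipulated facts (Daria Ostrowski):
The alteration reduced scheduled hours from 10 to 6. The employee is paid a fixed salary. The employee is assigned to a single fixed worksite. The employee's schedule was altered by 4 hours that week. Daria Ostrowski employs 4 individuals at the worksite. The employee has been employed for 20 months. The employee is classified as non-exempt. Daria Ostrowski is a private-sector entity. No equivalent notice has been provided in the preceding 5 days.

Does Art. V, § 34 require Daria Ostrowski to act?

(a) tenure ≥ 24 mo. — not met.
(b) non-exempt — satisfied.
(1): F OR T → true.
(a) schedule shift > 6h — not satisfied.
(b) not (public agency) — met.
(2) = F OR T = true.
(i) hours reduced — satisfied.
(ii) no recent notice — met.
(a): T AND T → true.
(b) ≥ 18 at site — not satisfied.
(3): T OR F → true.
So Overall is satisfied (T AND T AND T).

Yes — required.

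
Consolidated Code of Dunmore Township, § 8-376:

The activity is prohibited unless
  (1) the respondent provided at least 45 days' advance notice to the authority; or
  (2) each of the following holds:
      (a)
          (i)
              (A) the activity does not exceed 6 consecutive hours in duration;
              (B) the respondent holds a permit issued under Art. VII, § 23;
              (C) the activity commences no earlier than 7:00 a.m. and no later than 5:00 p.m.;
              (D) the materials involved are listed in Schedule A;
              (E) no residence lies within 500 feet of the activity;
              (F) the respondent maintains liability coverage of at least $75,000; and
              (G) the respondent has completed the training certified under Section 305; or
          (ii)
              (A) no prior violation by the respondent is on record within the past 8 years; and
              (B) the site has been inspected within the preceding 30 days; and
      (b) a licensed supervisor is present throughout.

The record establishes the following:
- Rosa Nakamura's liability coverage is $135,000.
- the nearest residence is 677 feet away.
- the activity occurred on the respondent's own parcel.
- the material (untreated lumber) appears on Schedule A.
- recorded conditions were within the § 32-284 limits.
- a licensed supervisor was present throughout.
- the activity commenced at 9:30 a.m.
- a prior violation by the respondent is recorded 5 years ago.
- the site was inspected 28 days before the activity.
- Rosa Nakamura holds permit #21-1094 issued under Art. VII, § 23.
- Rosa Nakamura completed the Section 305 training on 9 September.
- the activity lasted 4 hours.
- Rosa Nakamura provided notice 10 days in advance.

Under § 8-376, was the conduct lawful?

Yes — lawful.

(1) ≥45 days' notice — not satisfied.
(A) ≤ 6 hrs duration — met.
(B) holds permit — met.
(C) start within hours — satisfied.
(D) Schedule A material — satisfied.
(E) no residence in 500 ft — satisfied.
(F) coverage ≥ $75,000 — holds.
(G) training certified — met.
So (i) is satisfied (T AND T AND T AND T AND T AND T AND T).
(A) no prior violation — fails.
(B) site inspected — satisfied.
(ii) = F AND T = false.
(a) = T OR F = true.
(b) supervisor present — holds.
(2): T AND T → true.
So Overall is satisfied (F OR T).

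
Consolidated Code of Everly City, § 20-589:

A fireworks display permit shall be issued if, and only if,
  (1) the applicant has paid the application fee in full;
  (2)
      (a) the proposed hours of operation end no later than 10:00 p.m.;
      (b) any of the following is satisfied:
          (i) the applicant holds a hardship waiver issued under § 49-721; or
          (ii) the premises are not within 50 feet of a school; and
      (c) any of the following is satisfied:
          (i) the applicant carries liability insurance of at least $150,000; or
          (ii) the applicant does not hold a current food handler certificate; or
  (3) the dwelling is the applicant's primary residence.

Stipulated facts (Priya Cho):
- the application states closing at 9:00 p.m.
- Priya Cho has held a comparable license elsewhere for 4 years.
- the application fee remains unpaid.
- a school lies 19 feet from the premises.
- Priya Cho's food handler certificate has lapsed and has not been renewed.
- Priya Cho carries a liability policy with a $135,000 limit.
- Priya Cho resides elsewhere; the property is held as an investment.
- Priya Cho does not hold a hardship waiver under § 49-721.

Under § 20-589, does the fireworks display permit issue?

(1) fee paid — not met.
(a) closes by 10 p.m. — met.
(i) hardship waiver — not satisfied.
(ii) ≥50 ft from school — fails.
(b): F OR F → false.
(i) insurance ≥ $150,000 — fails.
(ii) not (food handler cert.) — satisfied.
(c): F OR T → true.
So (2) is not satisfied (T AND F AND T).
(3) primary residence — not met.
Overall = F OR F OR F = false.

No — denied.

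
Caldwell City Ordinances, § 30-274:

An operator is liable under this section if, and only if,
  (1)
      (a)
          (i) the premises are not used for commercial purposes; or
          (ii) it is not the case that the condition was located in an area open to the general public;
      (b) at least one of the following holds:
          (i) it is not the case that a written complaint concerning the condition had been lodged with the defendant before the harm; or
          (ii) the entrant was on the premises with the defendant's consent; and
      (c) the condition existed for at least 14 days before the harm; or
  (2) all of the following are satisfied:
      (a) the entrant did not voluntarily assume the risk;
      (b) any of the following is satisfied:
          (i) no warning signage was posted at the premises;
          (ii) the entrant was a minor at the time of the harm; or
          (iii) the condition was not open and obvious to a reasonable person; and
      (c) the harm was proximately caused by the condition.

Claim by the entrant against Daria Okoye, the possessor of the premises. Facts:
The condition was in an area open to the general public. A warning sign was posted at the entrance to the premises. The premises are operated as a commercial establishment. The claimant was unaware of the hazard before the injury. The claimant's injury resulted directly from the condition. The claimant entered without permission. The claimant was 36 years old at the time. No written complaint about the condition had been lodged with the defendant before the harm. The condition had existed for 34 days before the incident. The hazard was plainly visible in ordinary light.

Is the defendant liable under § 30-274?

No — not liable.

(i) not (commercial use) — fails.
(ii) not (public area) — fails.
(a): F OR F → false.
(i) not (complaint lodged) — met.
(ii) consent to enter — not met.
(b): T OR F → true.
(c) condition ≥14 days old — met.
(1) = F AND T AND T = false.
(a) no assumed risk — met.
(i) no signage posted — not met.
(ii) entrant a minor — not satisfied.
(iii) not open/obvious — fails.
(b) = F OR F OR F = false.
(c) proximate cause — met.
(2): T AND F AND T → false.
Overall: F OR F → false.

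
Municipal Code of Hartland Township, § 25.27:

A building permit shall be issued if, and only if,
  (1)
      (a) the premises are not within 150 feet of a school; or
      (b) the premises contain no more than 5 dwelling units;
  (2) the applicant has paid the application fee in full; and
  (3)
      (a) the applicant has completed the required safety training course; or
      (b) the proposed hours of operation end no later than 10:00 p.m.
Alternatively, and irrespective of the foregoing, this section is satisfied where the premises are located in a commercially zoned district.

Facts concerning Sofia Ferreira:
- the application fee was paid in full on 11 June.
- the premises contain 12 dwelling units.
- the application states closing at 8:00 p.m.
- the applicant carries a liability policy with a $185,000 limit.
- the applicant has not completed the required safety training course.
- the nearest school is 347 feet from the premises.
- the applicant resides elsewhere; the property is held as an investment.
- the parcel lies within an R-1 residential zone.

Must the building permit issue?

(a) ≥150 ft from school — holds.
(b) ≤ 5 units — fails.
(1) = T OR F = true.
(2) fee paid — satisfied.
(a) safety training — fails.
(b) closes by 10 p.m. — holds.
(3): F OR T → true.
So Overall is satisfied (T AND T AND T).
Exception (commercially zoned) — not satisfied.
Result: main true OR exception false → true.

Yes — granted.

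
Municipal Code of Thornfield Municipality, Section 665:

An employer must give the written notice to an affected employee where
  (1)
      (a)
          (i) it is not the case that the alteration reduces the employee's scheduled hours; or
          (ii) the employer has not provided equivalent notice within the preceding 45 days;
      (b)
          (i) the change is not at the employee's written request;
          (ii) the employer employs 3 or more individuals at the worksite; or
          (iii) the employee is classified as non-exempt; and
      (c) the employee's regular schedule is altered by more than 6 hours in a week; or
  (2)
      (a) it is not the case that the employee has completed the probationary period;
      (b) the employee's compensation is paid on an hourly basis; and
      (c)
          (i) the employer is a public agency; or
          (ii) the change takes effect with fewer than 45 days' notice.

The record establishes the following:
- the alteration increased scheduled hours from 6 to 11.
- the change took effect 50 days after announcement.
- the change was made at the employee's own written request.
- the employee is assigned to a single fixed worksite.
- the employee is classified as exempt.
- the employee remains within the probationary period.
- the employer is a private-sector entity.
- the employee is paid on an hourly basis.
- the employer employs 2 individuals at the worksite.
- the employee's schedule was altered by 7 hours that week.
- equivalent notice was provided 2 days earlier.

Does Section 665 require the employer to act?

No — not required.

(i) not (hours reduced) — holds.
(ii) no recent notice — fails.
(a): T OR F → true.
(i) not employee-requested — fails.
(ii) ≥ 3 at site — not met.
(iii) non-exempt — not satisfied.
(b): F OR F OR F → false.
(c) schedule shift > 6h — met.
(1) = T AND F AND T = false.
(a) not (past probation) — satisfied.
(b) hourly-paid — met.
(i) public agency — not satisfied.
(ii) < 45 days' notice — not satisfied.
(c) = F OR F = false.
(2): T AND T AND F → false.
Overall: F OR F → false.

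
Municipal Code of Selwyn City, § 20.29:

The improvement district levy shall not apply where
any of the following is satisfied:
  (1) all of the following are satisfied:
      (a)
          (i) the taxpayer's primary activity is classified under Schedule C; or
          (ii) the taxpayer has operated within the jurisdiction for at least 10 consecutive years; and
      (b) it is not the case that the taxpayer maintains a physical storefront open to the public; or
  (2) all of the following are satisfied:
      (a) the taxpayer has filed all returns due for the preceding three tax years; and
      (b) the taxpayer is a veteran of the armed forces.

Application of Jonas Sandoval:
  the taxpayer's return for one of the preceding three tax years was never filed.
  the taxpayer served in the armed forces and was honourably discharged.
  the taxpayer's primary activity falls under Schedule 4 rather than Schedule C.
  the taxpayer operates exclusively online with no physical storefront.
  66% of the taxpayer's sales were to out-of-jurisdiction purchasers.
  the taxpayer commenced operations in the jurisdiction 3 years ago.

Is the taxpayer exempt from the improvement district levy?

(i) Schedule C activity — not satisfied.
(ii) ≥ 10 yrs in jurisdiction — fails.
(a) = F OR F = false.
(b) not (has storefront) — satisfied.
(1): F AND T → false.
(a) returns current — fails.
(b) veteran — satisfied.
(2) = F AND T = false.
Overall: F OR F → false.

No — not exempt.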